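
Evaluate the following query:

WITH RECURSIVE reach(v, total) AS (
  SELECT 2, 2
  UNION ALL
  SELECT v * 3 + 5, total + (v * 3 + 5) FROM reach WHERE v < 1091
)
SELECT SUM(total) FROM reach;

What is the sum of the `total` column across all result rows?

Base: v=2, total=2.
Iteration 1: 2 < 1091 holds -> v = 2 * 3 + 5 = 11, total = 2 + 11 = 13.
Iteration 2: 11 < 1091 holds -> v = 11 * 3 + 5 = 38, total = 13 + 38 = 51.
Iteration 3: 38 < 1091 holds -> v = 38 * 3 + 5 = 119, total = 51 + 119 = 170.
Iteration 4: 119 < 1091 holds -> v = 119 * 3 + 5 = 362, total = 170 + 362 = 532.
Iteration 5: 362 < 1091 holds -> v = 362 * 3 + 5 = 1091, total = 532 + 1091 = 1623.
Iteration 6: 1091 < 1091 fails; recursion stops.
SUM(total) = 2 + 13 + 51 + 170 + 532 + 1623 = 2391.

2391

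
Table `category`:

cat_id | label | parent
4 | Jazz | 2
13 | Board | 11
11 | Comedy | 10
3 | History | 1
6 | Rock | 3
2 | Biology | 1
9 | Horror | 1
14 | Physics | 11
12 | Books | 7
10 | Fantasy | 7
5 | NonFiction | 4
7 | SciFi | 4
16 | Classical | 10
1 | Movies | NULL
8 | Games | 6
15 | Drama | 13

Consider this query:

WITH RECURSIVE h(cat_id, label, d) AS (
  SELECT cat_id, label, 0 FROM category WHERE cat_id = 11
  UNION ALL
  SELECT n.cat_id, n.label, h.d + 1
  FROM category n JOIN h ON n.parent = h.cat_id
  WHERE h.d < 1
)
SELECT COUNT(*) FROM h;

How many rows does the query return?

Base: cat_id=11 (Comedy) at d 0.
Iteration 1: rows with parent in {11} -> Board (id 13, d 1), Physics (id 14, d 1).
Iteration 2: d < 1 fails for all current rows; recursion stops.
Total rows emitted: 3.

3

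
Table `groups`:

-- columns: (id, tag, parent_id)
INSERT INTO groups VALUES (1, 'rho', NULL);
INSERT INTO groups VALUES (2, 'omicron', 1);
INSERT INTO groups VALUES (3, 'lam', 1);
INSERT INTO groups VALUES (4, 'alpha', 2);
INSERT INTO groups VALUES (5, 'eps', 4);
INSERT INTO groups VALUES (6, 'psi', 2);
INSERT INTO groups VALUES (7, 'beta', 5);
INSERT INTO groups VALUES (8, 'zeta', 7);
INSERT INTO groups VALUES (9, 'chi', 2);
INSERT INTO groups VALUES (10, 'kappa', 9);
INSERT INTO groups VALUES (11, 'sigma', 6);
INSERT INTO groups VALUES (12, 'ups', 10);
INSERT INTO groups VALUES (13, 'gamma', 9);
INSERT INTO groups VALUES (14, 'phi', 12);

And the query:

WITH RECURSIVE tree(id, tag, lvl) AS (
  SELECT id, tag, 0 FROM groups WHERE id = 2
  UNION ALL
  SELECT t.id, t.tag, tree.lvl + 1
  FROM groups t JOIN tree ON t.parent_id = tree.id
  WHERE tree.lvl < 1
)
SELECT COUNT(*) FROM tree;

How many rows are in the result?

4

Base: id=2 (omicron) at lvl 0.
Iteration 1: rows with parent_id in {2} -> alpha (id 4, lvl 1), psi (id 6, lvl 1), chi (id 9, lvl 1).
Iteration 2: lvl < 1 fails for all current rows; recursion stops.
Total rows emitted: 4.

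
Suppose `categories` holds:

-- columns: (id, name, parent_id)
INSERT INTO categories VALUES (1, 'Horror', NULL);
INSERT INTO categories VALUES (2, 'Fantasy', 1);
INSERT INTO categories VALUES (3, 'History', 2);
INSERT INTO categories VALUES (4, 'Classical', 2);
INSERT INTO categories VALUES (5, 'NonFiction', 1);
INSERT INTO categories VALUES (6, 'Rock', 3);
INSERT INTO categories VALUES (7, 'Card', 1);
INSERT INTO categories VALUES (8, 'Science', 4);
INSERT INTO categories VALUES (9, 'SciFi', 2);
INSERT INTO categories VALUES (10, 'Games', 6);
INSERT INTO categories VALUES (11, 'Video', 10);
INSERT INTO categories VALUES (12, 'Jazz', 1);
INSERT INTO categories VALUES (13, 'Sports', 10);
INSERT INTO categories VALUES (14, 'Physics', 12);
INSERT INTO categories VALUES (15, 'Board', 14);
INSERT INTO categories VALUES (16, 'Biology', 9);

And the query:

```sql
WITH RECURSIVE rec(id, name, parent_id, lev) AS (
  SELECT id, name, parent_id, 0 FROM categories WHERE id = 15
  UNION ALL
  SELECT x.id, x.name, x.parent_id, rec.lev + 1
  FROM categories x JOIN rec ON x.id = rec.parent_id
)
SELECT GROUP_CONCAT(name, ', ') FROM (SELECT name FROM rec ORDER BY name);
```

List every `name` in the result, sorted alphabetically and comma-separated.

Board, Horror, Jazz, Physics

Base: id=15 (Board), parent_id=14, lev 0.
Iteration 1: join on id=14 -> Physics (id 14, parent_id=12, lev 1).
Iteration 2: join on id=12 -> Jazz (id 12, parent_id=1, lev 2).
Iteration 3: join on id=1 -> Horror (id 1, parent_id=NULL, lev 3).
Iteration 4: parent_id is NULL; no match; recursion stops.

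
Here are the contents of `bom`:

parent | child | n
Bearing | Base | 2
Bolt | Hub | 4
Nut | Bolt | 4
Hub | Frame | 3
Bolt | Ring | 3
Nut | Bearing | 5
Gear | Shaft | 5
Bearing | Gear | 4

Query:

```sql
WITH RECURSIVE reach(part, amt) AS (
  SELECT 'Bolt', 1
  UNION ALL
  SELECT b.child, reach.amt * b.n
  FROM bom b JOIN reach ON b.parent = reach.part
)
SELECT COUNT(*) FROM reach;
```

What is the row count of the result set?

4

Base: (Bolt, amt=1).
Iteration 1: components of {Bolt} -> Hub = 1*4 = 4, Ring = 1*3 = 3.
Iteration 2: components of {Hub,Ring} -> Frame = 4*3 = 12.
Iteration 3: no further components; recursion stops.
Total rows emitted: 4.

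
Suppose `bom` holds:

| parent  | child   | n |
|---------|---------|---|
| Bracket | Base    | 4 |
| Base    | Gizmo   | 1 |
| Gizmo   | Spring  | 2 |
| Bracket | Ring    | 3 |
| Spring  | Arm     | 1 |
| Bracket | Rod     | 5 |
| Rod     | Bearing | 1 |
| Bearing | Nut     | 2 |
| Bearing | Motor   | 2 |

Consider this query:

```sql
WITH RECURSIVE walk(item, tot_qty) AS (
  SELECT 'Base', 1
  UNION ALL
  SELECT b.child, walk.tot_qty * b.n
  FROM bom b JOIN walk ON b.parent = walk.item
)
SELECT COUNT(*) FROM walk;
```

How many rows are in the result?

4

Base: (Base, tot_qty=1).
Iteration 1: components of {Base} -> Gizmo = 1*1 = 1.
Iteration 2: components of {Gizmo} -> Spring = 1*2 = 2.
Iteration 3: components of {Spring} -> Arm = 2*1 = 2.
Iteration 4: no further components; recursion stops.
Total rows emitted: 4.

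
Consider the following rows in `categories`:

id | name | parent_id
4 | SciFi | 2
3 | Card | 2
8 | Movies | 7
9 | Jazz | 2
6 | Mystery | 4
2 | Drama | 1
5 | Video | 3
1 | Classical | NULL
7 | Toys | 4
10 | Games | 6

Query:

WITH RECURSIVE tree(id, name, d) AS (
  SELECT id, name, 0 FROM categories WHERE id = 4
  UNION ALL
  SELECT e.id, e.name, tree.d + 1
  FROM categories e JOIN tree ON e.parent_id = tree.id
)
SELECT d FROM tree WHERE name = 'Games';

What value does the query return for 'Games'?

2

Base: id=4 (SciFi) at d 0.
Iteration 1: rows with parent_id in {4} -> Mystery (id 6, d 1), Toys (id 7, d 1).
Iteration 2: rows with parent_id in {6,7} -> Movies (id 8, d 2), Games (id 10, d 2).
Iteration 3: no rows with parent_id in {8,10}; recursion stops.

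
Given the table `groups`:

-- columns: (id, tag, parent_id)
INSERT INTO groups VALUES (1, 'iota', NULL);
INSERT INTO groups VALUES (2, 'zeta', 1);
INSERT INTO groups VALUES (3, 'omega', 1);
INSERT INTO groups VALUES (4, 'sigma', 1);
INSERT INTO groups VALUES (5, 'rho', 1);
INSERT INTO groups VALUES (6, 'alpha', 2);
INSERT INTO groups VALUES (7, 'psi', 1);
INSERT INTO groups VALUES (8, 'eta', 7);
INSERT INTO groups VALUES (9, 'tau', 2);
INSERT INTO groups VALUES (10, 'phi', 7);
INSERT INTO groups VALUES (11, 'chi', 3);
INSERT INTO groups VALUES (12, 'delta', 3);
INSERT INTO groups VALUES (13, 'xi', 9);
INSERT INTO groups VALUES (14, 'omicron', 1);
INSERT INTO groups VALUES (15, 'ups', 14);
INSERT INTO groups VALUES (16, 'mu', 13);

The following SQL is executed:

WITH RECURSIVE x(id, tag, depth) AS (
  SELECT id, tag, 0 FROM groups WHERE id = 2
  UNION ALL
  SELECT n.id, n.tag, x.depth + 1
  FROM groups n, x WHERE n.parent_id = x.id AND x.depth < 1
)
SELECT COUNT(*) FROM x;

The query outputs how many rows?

Base: id=2 (zeta) at depth 0.
Iteration 1: rows with parent_id in {2} -> alpha (id 6, depth 1), tau (id 9, depth 1).
Iteration 2: depth < 1 fails for all current rows; recursion stops.
Total rows emitted: 3.

3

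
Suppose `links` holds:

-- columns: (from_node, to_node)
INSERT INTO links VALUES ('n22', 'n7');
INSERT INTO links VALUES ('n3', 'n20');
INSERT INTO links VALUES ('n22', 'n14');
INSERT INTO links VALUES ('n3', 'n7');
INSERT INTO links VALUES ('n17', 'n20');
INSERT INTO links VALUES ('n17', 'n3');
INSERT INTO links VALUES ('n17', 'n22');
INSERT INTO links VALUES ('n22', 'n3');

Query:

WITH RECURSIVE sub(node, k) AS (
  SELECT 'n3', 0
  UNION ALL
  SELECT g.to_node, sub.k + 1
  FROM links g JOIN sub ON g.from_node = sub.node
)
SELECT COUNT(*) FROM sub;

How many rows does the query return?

3

Base: (n3, k=0).
Iteration 1: edges from {n3} -> (n20, k=1), (n7, k=1).
Iteration 2: no outgoing edges from {n20,n7}; recursion stops.
Total rows emitted: 3.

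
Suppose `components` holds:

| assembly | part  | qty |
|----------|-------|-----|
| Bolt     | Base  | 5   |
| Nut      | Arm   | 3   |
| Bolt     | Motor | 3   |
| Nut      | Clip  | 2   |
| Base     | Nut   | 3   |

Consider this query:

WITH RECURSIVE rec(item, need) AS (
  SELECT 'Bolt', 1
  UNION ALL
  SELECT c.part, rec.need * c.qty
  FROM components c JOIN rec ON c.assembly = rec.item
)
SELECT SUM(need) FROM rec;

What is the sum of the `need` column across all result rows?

99

Base: (Bolt, need=1).
Iteration 1: components of {Bolt} -> Base = 1*5 = 5, Motor = 1*3 = 3.
Iteration 2: components of {Base,Motor} -> Nut = 5*3 = 15.
Iteration 3: components of {Nut} -> Arm = 15*3 = 45, Clip = 15*2 = 30.
Iteration 4: no further components; recursion stops.
SUM(need) = 1 + 5 + 3 + 15 + 45 + 30 = 99.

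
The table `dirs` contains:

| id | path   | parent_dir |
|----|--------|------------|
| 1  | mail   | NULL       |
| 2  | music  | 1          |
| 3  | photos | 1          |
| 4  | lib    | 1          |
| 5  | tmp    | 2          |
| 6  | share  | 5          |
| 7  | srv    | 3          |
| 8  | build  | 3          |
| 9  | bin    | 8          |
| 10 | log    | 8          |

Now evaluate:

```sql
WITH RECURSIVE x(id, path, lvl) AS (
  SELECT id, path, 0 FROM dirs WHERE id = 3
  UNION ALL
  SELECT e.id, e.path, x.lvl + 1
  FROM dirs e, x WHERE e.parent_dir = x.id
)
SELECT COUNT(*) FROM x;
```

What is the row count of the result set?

5

Base: id=3 (photos) at lvl 0.
Iteration 1: rows with parent_dir in {3} -> srv (id 7, lvl 1), build (id 8, lvl 1).
Iteration 2: rows with parent_dir in {7,8} -> bin (id 9, lvl 2), log (id 10, lvl 2).
Iteration 3: no rows with parent_dir in {9,10}; recursion stops.
Total rows emitted: 5.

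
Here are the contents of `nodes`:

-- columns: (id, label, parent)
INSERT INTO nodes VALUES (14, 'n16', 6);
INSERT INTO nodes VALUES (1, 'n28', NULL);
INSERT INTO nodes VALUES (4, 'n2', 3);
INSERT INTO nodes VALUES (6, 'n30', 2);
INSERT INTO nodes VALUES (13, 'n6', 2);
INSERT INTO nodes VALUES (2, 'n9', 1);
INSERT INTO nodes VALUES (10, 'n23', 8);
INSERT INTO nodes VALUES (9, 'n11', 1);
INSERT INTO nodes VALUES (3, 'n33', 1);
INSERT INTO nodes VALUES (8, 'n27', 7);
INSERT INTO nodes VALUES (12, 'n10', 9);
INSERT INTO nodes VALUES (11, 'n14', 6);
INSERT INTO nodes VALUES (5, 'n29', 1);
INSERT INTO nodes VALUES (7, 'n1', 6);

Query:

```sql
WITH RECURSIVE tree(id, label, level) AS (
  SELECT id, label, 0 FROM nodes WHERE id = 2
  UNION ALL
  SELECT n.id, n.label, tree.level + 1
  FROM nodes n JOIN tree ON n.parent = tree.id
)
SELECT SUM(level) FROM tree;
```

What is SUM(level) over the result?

15

Base: id=2 (n9) at level 0.
Iteration 1: rows with parent in {2} -> n30 (id 6, level 1), n6 (id 13, level 1).
Iteration 2: rows with parent in {6,13} -> n1 (id 7, level 2), n14 (id 11, level 2), n16 (id 14, level 2).
Iteration 3: rows with parent in {7,11,14} -> n27 (id 8, level 3).
Iteration 4: rows with parent in {8} -> n23 (id 10, level 4).
Iteration 5: no rows with parent in {10}; recursion stops.
SUM(level) = 0 + 1 + 1 + 2 + 2 + 2 + 3 + 4 = 15.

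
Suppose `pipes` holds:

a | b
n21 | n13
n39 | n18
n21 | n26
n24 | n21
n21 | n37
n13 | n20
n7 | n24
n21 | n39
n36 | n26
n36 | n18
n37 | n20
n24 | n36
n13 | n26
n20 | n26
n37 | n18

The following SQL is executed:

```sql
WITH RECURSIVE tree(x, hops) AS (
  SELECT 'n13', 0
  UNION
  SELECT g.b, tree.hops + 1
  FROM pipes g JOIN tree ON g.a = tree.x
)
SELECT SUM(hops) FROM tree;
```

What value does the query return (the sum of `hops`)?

Base: (n13, hops=0).
Iteration 1: edges from {n13} -> (n20, hops=1), (n26, hops=1).
Iteration 2: edges from {n20,n26} -> (n26, hops=2).
Iteration 3: no outgoing edges from {n26}; recursion stops.
SUM(hops) = 0 + 1 + 1 + 2 = 4.

4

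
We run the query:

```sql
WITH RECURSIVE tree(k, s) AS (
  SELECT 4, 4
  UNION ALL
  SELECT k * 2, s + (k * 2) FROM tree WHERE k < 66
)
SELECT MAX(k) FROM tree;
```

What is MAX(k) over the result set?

128

Base: k=4, s=4.
Iteration 1: 4 < 66 holds -> k = 4 * 2 = 8, s = 4 + 8 = 12.
Iteration 2: 8 < 66 holds -> k = 8 * 2 = 16, s = 12 + 16 = 28.
Iteration 3: 16 < 66 holds -> k = 16 * 2 = 32, s = 28 + 32 = 60.
Iteration 4: 32 < 66 holds -> k = 32 * 2 = 64, s = 60 + 64 = 124.
Iteration 5: 64 < 66 holds -> k = 64 * 2 = 128, s = 124 + 128 = 252.
Iteration 6: 128 < 66 fails; recursion stops.
k values: 4, 8, 16, 32, 64, 128; the maximum is 128.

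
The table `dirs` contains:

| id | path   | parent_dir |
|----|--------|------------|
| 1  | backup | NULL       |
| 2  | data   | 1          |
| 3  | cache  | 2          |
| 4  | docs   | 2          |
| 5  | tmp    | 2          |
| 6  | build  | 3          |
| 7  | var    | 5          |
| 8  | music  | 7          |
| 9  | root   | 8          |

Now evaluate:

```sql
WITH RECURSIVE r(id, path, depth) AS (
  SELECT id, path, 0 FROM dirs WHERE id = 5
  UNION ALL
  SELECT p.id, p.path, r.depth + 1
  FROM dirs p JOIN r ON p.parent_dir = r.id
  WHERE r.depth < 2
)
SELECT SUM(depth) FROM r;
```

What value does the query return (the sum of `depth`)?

Base: id=5 (tmp) at depth 0.
Iteration 1: rows with parent_dir in {5} -> var (id 7, depth 1).
Iteration 2: rows with parent_dir in {7} -> music (id 8, depth 2).
Iteration 3: depth < 2 fails for all current rows; recursion stops.
SUM(depth) = 0 + 1 + 2 = 3.

3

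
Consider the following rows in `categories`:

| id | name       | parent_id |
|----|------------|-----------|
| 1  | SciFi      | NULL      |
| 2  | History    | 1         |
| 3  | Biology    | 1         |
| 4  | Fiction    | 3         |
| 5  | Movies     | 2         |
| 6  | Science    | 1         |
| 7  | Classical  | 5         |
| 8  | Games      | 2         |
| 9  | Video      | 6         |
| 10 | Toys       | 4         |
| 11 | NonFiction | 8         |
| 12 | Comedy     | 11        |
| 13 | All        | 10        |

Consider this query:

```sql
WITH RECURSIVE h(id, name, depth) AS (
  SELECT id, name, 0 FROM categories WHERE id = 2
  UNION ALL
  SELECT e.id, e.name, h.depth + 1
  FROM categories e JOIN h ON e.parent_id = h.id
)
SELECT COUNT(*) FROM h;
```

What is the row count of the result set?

6

Base: id=2 (History) at depth 0.
Iteration 1: rows with parent_id in {2} -> Movies (id 5, depth 1), Games (id 8, depth 1).
Iteration 2: rows with parent_id in {5,8} -> Classical (id 7, depth 2), NonFiction (id 11, depth 2).
Iteration 3: rows with parent_id in {7,11} -> Comedy (id 12, depth 3).
Iteration 4: no rows with parent_id in {12}; recursion stops.
Total rows emitted: 6.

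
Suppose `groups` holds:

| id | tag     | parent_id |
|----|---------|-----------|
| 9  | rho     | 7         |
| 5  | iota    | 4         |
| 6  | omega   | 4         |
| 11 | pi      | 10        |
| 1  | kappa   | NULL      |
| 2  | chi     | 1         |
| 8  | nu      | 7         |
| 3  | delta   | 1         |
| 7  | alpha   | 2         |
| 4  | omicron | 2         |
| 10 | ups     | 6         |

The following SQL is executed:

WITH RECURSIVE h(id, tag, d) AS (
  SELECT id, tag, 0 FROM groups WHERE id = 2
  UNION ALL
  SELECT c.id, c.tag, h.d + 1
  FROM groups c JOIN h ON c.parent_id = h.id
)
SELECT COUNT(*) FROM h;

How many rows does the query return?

Base: id=2 (chi) at d 0.
Iteration 1: rows with parent_id in {2} -> omicron (id 4, d 1), alpha (id 7, d 1).
Iteration 2: rows with parent_id in {4,7} -> iota (id 5, d 2), omega (id 6, d 2), nu (id 8, d 2), rho (id 9, d 2).
Iteration 3: rows with parent_id in {5,6,8,9} -> ups (id 10, d 3).
Iteration 4: rows with parent_id in {10} -> pi (id 11, d 4).
Iteration 5: no rows with parent_id in {11}; recursion stops.
Total rows emitted: 9.

9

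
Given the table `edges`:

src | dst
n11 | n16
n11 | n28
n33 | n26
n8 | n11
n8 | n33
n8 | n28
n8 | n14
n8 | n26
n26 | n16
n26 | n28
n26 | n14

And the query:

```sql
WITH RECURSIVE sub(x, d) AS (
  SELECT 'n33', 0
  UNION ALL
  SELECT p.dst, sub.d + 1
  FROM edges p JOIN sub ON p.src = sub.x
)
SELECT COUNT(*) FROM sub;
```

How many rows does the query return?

Base: (n33, d=0).
Iteration 1: edges from {n33} -> (n26, d=1).
Iteration 2: edges from {n26} -> (n14, d=2), (n16, d=2), (n28, d=2).
Iteration 3: no outgoing edges from {n14,n16,n28}; recursion stops.
Total rows emitted: 5.

5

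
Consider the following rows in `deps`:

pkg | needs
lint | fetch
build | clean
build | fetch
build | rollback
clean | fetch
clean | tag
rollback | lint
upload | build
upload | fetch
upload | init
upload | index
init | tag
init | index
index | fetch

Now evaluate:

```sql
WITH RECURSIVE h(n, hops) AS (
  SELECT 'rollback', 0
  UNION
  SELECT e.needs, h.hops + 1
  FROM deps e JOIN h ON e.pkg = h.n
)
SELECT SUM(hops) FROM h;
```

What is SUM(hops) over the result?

3

Base: (rollback, hops=0).
Iteration 1: edges from {rollback} -> (lint, hops=1).
Iteration 2: edges from {lint} -> (fetch, hops=2).
Iteration 3: no outgoing edges from {fetch}; recursion stops.
SUM(hops) = 0 + 1 + 2 = 3.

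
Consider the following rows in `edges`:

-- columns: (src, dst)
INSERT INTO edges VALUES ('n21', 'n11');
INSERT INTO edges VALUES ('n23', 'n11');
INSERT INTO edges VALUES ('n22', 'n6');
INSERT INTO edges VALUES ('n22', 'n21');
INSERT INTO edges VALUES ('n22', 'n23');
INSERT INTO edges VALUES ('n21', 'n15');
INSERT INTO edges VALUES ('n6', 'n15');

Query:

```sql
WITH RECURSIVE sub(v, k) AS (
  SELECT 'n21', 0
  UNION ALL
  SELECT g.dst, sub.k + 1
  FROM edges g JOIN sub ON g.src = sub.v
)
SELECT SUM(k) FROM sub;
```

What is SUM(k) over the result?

Base: (n21, k=0).
Iteration 1: edges from {n21} -> (n11, k=1), (n15, k=1).
Iteration 2: no outgoing edges from {n11,n15}; recursion stops.
SUM(k) = 0 + 1 + 1 = 2.

2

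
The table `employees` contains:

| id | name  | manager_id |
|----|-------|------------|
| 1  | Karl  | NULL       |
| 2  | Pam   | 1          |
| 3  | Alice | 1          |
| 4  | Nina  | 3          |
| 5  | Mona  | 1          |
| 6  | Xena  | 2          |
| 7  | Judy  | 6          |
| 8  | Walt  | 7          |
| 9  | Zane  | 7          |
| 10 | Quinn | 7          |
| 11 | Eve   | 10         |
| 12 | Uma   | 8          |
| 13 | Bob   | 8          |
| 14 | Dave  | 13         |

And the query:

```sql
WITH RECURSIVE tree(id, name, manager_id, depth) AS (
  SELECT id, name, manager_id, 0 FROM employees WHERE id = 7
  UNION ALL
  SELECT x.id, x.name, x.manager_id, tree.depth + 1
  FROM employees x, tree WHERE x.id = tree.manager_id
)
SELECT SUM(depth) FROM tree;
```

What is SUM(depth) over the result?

Base: id=7 (Judy), manager_id=6, depth 0.
Iteration 1: join on id=6 -> Xena (id 6, manager_id=2, depth 1).
Iteration 2: join on id=2 -> Pam (id 2, manager_id=1, depth 2).
Iteration 3: join on id=1 -> Karl (id 1, manager_id=NULL, depth 3).
Iteration 4: manager_id is NULL; no match; recursion stops.
SUM(depth) = 0 + 1 + 2 + 3 = 6.

6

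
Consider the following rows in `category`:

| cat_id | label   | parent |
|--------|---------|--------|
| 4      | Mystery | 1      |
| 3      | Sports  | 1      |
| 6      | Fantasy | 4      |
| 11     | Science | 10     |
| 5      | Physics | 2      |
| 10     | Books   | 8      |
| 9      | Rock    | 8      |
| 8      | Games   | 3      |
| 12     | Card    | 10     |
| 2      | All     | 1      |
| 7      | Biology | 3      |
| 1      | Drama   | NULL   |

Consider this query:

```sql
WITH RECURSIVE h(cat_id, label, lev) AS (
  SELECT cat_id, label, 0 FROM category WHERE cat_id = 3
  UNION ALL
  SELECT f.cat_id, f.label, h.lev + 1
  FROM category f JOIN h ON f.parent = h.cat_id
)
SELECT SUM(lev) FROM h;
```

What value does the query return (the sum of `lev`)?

Base: cat_id=3 (Sports) at lev 0.
Iteration 1: rows with parent in {3} -> Biology (id 7, lev 1), Games (id 8, lev 1).
Iteration 2: rows with parent in {7,8} -> Rock (id 9, lev 2), Books (id 10, lev 2).
Iteration 3: rows with parent in {9,10} -> Science (id 11, lev 3), Card (id 12, lev 3).
Iteration 4: no rows with parent in {11,12}; recursion stops.
SUM(lev) = 0 + 1 + 1 + 2 + 2 + 3 + 3 = 12.

12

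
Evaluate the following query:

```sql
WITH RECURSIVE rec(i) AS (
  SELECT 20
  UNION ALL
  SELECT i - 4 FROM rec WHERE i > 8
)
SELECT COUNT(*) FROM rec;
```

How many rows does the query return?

Base: i=20.
Iteration 1: 20 > 8 holds -> i = 20 - 4 = 16.
Iteration 2: 16 > 8 holds -> i = 16 - 4 = 12.
Iteration 3: 12 > 8 holds -> i = 12 - 4 = 8.
Iteration 4: 8 > 8 fails; recursion stops.
Total rows emitted: 4.

4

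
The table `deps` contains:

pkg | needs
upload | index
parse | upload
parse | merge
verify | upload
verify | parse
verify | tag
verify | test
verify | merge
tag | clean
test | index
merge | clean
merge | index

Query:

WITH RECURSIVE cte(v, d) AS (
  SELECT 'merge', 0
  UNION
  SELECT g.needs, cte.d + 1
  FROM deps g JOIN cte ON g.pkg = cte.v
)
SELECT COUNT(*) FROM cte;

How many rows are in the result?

Base: (merge, d=0).
Iteration 1: edges from {merge} -> (clean, d=1), (index, d=1).
Iteration 2: no outgoing edges from {clean,index}; recursion stops.
Total rows emitted: 3.

3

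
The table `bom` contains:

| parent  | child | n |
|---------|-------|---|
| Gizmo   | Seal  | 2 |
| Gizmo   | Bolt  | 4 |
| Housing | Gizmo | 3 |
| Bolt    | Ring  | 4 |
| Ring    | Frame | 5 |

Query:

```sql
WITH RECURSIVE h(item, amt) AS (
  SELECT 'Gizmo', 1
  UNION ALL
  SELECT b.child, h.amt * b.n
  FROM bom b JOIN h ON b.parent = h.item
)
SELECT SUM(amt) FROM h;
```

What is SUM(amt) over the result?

Base: (Gizmo, amt=1).
Iteration 1: components of {Gizmo} -> Bolt = 1*4 = 4, Seal = 1*2 = 2.
Iteration 2: components of {Bolt,Seal} -> Ring = 4*4 = 16.
Iteration 3: components of {Ring} -> Frame = 16*5 = 80.
Iteration 4: no further components; recursion stops.
SUM(amt) = 1 + 2 + 4 + 16 + 80 = 103.

103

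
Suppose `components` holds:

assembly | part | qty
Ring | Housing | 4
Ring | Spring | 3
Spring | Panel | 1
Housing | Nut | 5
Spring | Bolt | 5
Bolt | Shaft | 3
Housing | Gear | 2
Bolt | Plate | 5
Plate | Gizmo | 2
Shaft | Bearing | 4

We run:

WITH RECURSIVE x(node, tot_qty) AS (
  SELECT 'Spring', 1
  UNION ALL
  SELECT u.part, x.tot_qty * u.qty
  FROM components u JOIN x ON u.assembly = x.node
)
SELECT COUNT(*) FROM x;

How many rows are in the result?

7

Base: (Spring, tot_qty=1).
Iteration 1: components of {Spring} -> Bolt = 1*5 = 5, Panel = 1*1 = 1.
Iteration 2: components of {Bolt,Panel} -> Plate = 5*5 = 25, Shaft = 5*3 = 15.
Iteration 3: components of {Plate,Shaft} -> Bearing = 15*4 = 60, Gizmo = 25*2 = 50.
Iteration 4: no further components; recursion stops.
Total rows emitted: 7.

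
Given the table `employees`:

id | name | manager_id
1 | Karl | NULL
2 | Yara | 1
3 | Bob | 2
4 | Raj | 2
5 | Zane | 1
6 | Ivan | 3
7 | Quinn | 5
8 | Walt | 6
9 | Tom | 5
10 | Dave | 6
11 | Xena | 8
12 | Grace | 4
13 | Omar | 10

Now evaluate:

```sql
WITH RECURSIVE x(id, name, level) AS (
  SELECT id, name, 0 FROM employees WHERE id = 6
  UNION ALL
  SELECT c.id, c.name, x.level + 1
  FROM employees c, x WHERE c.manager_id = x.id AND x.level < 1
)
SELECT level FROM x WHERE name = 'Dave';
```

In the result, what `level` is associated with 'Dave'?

Base: id=6 (Ivan) at level 0.
Iteration 1: rows with manager_id in {6} -> Walt (id 8, level 1), Dave (id 10, level 1).
Iteration 2: level < 1 fails for all current rows; recursion stops.

1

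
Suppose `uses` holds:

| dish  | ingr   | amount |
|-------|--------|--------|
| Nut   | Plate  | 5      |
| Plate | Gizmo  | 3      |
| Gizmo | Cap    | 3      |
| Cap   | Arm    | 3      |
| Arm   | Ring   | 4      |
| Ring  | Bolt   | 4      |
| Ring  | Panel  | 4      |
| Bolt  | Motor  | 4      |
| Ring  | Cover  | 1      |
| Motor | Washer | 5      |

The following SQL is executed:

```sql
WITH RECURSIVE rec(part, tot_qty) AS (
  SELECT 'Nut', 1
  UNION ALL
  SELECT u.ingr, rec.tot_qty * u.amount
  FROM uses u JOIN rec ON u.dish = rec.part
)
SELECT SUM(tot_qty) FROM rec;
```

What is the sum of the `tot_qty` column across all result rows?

Base: (Nut, tot_qty=1).
Iteration 1: components of {Nut} -> Plate = 1*5 = 5.
Iteration 2: components of {Plate} -> Gizmo = 5*3 = 15.
Iteration 3: components of {Gizmo} -> Cap = 15*3 = 45.
Iteration 4: components of {Cap} -> Arm = 45*3 = 135.
Iteration 5: components of {Arm} -> Ring = 135*4 = 540.
Iteration 6: components of {Ring} -> Bolt = 540*4 = 2160, Cover = 540*1 = 540, Panel = 540*4 = 2160.
Iteration 7: components of {Bolt,Cover,Panel} -> Motor = 2160*4 = 8640.
Iteration 8: components of {Motor} -> Washer = 8640*5 = 43200.
Iteration 9: no further components; recursion stops.
SUM(tot_qty) = 1 + 5 + 15 + 45 + 135 + 540 + 2160 + 2160 + 540 + 8640 + 43200 = 57441.

57441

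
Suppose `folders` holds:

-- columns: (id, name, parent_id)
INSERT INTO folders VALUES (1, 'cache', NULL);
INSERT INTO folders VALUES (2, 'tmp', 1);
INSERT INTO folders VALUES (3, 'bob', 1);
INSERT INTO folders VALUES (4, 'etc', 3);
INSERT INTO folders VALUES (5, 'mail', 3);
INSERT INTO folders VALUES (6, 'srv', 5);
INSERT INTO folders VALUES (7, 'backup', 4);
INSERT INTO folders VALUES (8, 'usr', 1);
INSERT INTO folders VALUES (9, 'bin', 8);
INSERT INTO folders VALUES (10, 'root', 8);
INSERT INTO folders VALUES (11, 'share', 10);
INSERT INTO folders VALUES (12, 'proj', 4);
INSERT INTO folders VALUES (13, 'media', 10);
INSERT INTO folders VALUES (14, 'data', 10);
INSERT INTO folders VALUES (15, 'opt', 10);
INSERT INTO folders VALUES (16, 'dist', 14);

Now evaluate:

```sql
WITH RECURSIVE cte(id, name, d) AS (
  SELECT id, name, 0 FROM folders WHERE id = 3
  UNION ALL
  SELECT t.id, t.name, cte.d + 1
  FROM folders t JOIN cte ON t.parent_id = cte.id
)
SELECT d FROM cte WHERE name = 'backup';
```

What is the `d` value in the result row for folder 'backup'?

2

Base: id=3 (bob) at d 0.
Iteration 1: rows with parent_id in {3} -> etc (id 4, d 1), mail (id 5, d 1).
Iteration 2: rows with parent_id in {4,5} -> srv (id 6, d 2), backup (id 7, d 2), proj (id 12, d 2).
Iteration 3: no rows with parent_id in {6,7,12}; recursion stops.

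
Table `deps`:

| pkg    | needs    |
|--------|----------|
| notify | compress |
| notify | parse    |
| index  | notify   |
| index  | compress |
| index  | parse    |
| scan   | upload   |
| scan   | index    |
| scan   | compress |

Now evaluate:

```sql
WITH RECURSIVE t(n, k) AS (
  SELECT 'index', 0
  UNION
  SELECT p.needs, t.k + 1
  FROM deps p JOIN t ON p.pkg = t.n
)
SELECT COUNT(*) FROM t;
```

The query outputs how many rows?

6

Base: (index, k=0).
Iteration 1: edges from {index} -> (compress, k=1), (notify, k=1), (parse, k=1).
Iteration 2: edges from {compress,notify,parse} -> (compress, k=2), (parse, k=2).
Iteration 3: no outgoing edges from {compress,parse}; recursion stops.
Total rows emitted: 6.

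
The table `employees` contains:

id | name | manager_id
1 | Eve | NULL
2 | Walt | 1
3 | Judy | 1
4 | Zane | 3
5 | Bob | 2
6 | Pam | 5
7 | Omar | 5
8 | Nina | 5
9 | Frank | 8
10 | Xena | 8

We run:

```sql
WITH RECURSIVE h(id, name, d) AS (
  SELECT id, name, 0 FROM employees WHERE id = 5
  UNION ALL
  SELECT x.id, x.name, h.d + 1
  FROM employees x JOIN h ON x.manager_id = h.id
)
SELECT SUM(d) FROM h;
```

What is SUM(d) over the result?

Base: id=5 (Bob) at d 0.
Iteration 1: rows with manager_id in {5} -> Pam (id 6, d 1), Omar (id 7, d 1), Nina (id 8, d 1).
Iteration 2: rows with manager_id in {6,7,8} -> Frank (id 9, d 2), Xena (id 10, d 2).
Iteration 3: no rows with manager_id in {9,10}; recursion stops.
SUM(d) = 0 + 1 + 1 + 1 + 2 + 2 = 7.

7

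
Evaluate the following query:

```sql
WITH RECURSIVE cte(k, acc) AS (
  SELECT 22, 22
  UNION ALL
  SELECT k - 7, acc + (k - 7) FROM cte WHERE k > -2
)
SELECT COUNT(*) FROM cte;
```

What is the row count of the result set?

Base: k=22, acc=22.
Iteration 1: 22 > -2 holds -> k = 22 - 7 = 15, acc = 22 + 15 = 37.
Iteration 2: 15 > -2 holds -> k = 15 - 7 = 8, acc = 37 + 8 = 45.
Iteration 3: 8 > -2 holds -> k = 8 - 7 = 1, acc = 45 + 1 = 46.
Iteration 4: 1 > -2 holds -> k = 1 - 7 = -6, acc = 46 + -6 = 40.
Iteration 5: -6 > -2 fails; recursion stops.
Total rows emitted: 5.

5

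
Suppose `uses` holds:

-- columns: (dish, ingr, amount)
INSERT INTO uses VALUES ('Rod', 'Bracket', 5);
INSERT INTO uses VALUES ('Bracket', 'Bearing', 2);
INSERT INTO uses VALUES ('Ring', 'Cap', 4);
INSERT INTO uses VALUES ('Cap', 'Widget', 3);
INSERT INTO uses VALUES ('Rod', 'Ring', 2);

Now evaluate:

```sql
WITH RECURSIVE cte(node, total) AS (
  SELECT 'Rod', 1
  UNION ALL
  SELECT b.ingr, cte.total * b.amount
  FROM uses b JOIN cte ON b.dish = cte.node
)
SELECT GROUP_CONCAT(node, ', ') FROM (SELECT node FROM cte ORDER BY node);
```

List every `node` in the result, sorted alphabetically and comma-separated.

Base: (Rod, total=1).
Iteration 1: components of {Rod} -> Bracket = 1*5 = 5, Ring = 1*2 = 2.
Iteration 2: components of {Bracket,Ring} -> Bearing = 5*2 = 10, Cap = 2*4 = 8.
Iteration 3: components of {Bearing,Cap} -> Widget = 8*3 = 24.
Iteration 4: no further components; recursion stops.

Bearing, Bracket, Cap, Ring, Rod, Widget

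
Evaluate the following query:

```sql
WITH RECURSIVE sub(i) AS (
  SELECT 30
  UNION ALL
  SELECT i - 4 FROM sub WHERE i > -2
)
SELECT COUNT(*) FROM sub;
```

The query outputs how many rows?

9

Base: i=30.
Iteration 1: 30 > -2 holds -> i = 30 - 4 = 26.
Iteration 2: 26 > -2 holds -> i = 26 - 4 = 22.
Iteration 3: 22 > -2 holds -> i = 22 - 4 = 18.
Iteration 4: 18 > -2 holds -> i = 18 - 4 = 14.
Iteration 5: 14 > -2 holds -> i = 14 - 4 = 10.
Iteration 6: 10 > -2 holds -> i = 10 - 4 = 6.
Iteration 7: 6 > -2 holds -> i = 6 - 4 = 2.
Iteration 8: 2 > -2 holds -> i = 2 - 4 = -2.
Iteration 9: -2 > -2 fails; recursion stops.
Total rows emitted: 9.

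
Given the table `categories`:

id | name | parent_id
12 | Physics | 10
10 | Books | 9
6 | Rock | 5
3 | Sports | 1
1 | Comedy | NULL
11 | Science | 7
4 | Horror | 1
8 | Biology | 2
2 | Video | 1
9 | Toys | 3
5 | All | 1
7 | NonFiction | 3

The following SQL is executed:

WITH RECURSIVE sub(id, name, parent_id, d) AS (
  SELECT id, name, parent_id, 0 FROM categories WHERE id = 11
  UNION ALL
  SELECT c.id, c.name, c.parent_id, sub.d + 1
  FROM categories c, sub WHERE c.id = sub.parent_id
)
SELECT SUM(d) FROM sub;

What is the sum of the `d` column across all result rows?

6

Base: id=11 (Science), parent_id=7, d 0.
Iteration 1: join on id=7 -> NonFiction (id 7, parent_id=3, d 1).
Iteration 2: join on id=3 -> Sports (id 3, parent_id=1, d 2).
Iteration 3: join on id=1 -> Comedy (id 1, parent_id=NULL, d 3).
Iteration 4: parent_id is NULL; no match; recursion stops.
SUM(d) = 0 + 1 + 2 + 3 = 6.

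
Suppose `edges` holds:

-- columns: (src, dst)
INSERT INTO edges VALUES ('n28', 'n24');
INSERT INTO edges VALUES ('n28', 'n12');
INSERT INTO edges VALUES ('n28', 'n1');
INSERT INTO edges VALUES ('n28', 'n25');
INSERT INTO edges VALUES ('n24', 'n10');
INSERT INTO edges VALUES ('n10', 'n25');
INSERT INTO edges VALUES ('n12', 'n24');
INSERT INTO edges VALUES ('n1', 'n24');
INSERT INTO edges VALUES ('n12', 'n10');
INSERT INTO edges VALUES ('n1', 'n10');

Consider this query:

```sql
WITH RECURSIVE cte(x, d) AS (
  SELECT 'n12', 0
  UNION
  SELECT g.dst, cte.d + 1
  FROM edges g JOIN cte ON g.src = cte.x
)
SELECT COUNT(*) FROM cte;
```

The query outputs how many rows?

6

Base: (n12, d=0).
Iteration 1: edges from {n12} -> (n10, d=1), (n24, d=1).
Iteration 2: edges from {n10,n24} -> (n10, d=2), (n25, d=2).
Iteration 3: edges from {n10,n25} -> (n25, d=3).
Iteration 4: no outgoing edges from {n25}; recursion stops.
Total rows emitted: 6.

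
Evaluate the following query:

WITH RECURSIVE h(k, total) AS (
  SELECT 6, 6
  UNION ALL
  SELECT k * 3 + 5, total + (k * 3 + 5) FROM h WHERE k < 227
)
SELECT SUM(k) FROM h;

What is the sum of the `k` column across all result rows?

330

Base: k=6, total=6.
Iteration 1: 6 < 227 holds -> k = 6 * 3 + 5 = 23, total = 6 + 23 = 29.
Iteration 2: 23 < 227 holds -> k = 23 * 3 + 5 = 74, total = 29 + 74 = 103.
Iteration 3: 74 < 227 holds -> k = 74 * 3 + 5 = 227, total = 103 + 227 = 330.
Iteration 4: 227 < 227 fails; recursion stops.
SUM(k) = 6 + 23 + 74 + 227 = 330.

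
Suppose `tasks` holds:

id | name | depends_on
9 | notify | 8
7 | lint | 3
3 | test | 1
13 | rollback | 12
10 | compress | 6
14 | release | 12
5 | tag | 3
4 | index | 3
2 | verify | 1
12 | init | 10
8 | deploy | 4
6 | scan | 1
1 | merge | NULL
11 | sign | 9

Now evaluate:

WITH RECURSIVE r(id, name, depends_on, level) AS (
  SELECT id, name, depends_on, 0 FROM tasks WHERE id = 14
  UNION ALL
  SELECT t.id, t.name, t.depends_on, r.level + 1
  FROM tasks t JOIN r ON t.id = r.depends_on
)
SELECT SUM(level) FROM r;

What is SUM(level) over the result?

10

Base: id=14 (release), depends_on=12, level 0.
Iteration 1: join on id=12 -> init (id 12, depends_on=10, level 1).
Iteration 2: join on id=10 -> compress (id 10, depends_on=6, level 2).
Iteration 3: join on id=6 -> scan (id 6, depends_on=1, level 3).
Iteration 4: join on id=1 -> merge (id 1, depends_on=NULL, level 4).
Iteration 5: depends_on is NULL; no match; recursion stops.
SUM(level) = 0 + 1 + 2 + 3 + 4 = 10.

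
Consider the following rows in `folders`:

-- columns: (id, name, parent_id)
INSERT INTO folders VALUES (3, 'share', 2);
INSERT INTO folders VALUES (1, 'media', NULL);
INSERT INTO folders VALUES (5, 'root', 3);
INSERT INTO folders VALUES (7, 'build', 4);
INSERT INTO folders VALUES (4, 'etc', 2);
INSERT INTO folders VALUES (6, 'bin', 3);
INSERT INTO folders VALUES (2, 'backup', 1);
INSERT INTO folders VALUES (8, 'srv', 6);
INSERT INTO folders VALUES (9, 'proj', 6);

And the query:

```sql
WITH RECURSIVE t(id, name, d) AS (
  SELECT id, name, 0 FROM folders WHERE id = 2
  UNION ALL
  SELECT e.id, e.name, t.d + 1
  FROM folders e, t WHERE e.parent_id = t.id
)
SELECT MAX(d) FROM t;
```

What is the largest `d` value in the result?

3

Base: id=2 (backup) at d 0.
Iteration 1: rows with parent_id in {2} -> share (id 3, d 1), etc (id 4, d 1).
Iteration 2: rows with parent_id in {3,4} -> root (id 5, d 2), bin (id 6, d 2), build (id 7, d 2).
Iteration 3: rows with parent_id in {5,6,7} -> srv (id 8, d 3), proj (id 9, d 3).
Iteration 4: no rows with parent_id in {8,9}; recursion stops.
d values: 0, 1, 1, 2, 2, 2, 3, 3; the maximum is 3.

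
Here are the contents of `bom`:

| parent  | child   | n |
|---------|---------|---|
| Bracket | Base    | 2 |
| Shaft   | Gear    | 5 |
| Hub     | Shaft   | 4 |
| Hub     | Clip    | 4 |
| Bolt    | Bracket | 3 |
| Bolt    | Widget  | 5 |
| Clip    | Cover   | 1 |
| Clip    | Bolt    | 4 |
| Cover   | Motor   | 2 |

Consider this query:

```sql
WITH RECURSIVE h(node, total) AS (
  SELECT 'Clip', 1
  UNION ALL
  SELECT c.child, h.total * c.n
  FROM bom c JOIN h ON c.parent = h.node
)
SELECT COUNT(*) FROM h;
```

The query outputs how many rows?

Base: (Clip, total=1).
Iteration 1: components of {Clip} -> Bolt = 1*4 = 4, Cover = 1*1 = 1.
Iteration 2: components of {Bolt,Cover} -> Bracket = 4*3 = 12, Motor = 1*2 = 2, Widget = 4*5 = 20.
Iteration 3: components of {Bracket,Motor,Widget} -> Base = 12*2 = 24.
Iteration 4: no further components; recursion stops.
Total rows emitted: 7.

7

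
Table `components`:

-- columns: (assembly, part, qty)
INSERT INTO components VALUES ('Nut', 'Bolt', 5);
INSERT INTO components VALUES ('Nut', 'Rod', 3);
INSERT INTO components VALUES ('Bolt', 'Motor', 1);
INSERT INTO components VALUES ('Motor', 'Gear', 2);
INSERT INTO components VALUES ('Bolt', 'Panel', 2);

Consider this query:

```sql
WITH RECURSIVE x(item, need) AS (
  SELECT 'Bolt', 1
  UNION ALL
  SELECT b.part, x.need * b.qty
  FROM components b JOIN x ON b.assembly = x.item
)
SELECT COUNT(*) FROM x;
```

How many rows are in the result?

Base: (Bolt, need=1).
Iteration 1: components of {Bolt} -> Motor = 1*1 = 1, Panel = 1*2 = 2.
Iteration 2: components of {Motor,Panel} -> Gear = 1*2 = 2.
Iteration 3: no further components; recursion stops.
Total rows emitted: 4.

4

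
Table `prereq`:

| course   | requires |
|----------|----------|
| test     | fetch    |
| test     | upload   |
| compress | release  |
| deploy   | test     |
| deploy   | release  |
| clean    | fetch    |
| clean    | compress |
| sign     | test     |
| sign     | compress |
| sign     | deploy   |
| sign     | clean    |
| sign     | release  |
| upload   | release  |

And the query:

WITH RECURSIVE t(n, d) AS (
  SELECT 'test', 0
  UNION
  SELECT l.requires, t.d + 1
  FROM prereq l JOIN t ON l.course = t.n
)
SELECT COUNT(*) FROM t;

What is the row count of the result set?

Base: (test, d=0).
Iteration 1: edges from {test} -> (fetch, d=1), (upload, d=1).
Iteration 2: edges from {fetch,upload} -> (release, d=2).
Iteration 3: no outgoing edges from {release}; recursion stops.
Total rows emitted: 4.

4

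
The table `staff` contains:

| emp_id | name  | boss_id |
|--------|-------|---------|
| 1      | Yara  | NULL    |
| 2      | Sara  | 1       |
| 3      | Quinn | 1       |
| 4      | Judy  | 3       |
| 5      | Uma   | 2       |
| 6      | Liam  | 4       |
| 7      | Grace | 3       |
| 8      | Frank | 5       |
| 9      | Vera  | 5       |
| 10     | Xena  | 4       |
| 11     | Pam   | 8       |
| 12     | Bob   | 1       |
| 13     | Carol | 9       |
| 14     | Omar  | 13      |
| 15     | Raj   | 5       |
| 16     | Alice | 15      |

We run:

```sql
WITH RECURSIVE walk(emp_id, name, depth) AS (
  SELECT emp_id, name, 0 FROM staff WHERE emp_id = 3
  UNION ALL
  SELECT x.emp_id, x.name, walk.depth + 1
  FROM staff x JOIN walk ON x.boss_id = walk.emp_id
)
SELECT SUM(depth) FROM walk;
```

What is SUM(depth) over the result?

6

Base: emp_id=3 (Quinn) at depth 0.
Iteration 1: rows with boss_id in {3} -> Judy (id 4, depth 1), Grace (id 7, depth 1).
Iteration 2: rows with boss_id in {4,7} -> Liam (id 6, depth 2), Xena (id 10, depth 2).
Iteration 3: no rows with boss_id in {6,10}; recursion stops.
SUM(depth) = 0 + 1 + 1 + 2 + 2 = 6.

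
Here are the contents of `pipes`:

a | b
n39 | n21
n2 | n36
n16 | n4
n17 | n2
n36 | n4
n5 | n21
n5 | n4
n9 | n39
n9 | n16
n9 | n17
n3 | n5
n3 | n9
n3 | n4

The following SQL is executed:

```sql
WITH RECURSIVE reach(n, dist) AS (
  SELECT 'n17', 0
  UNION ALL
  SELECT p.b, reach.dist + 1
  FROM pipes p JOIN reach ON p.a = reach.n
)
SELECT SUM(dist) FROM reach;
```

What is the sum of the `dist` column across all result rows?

Base: (n17, dist=0).
Iteration 1: edges from {n17} -> (n2, dist=1).
Iteration 2: edges from {n2} -> (n36, dist=2).
Iteration 3: edges from {n36} -> (n4, dist=3).
Iteration 4: no outgoing edges from {n4}; recursion stops.
SUM(dist) = 0 + 1 + 2 + 3 = 6.

6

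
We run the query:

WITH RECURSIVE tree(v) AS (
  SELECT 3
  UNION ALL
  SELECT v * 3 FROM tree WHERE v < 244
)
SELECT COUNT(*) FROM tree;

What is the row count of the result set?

Base: v=3.
Iteration 1: 3 < 244 holds -> v = 3 * 3 = 9.
Iteration 2: 9 < 244 holds -> v = 9 * 3 = 27.
Iteration 3: 27 < 244 holds -> v = 27 * 3 = 81.
Iteration 4: 81 < 244 holds -> v = 81 * 3 = 243.
Iteration 5: 243 < 244 holds -> v = 243 * 3 = 729.
Iteration 6: 729 < 244 fails; recursion stops.
Total rows emitted: 6.

6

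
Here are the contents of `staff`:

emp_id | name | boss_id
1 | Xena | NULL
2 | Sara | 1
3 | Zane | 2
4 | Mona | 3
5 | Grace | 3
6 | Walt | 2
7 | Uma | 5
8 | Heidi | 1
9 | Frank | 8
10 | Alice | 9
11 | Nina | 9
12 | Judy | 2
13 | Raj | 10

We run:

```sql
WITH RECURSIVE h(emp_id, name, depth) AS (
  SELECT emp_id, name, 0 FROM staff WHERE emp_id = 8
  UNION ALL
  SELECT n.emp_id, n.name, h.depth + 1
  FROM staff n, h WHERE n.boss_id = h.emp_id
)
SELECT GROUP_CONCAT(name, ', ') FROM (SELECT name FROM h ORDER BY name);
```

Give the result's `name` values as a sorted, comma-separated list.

Base: emp_id=8 (Heidi) at depth 0.
Iteration 1: rows with boss_id in {8} -> Frank (id 9, depth 1).
Iteration 2: rows with boss_id in {9} -> Alice (id 10, depth 2), Nina (id 11, depth 2).
Iteration 3: rows with boss_id in {10,11} -> Raj (id 13, depth 3).
Iteration 4: no rows with boss_id in {13}; recursion stops.

Alice, Frank, Heidi, Nina, Raj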